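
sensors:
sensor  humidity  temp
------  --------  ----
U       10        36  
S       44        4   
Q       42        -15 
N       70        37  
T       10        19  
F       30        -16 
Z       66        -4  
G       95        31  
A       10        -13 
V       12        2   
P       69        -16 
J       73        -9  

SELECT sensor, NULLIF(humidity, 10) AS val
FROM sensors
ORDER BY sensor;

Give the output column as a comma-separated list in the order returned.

NULL, 30, 95, 73, 70, 69, 42, 44, NULL, NULL, 12, 66

sensor=A: humidity=10 vs 10: equal → NULL
sensor=F: humidity=30 vs 10: differ → 30
sensor=G: humidity=95 vs 10: differ → 95
sensor=J: humidity=73 vs 10: differ → 73
sensor=N: humidity=70 vs 10: differ → 70
sensor=P: humidity=69 vs 10: differ → 69
sensor=Q: humidity=42 vs 10: differ → 42
sensor=S: humidity=44 vs 10: differ → 44
sensor=T: humidity=10 vs 10: equal → NULL
sensor=U: humidity=10 vs 10: equal → NULL
sensor=V: humidity=12 vs 10: differ → 12
sensor=Z: humidity=66 vs 10: differ → 66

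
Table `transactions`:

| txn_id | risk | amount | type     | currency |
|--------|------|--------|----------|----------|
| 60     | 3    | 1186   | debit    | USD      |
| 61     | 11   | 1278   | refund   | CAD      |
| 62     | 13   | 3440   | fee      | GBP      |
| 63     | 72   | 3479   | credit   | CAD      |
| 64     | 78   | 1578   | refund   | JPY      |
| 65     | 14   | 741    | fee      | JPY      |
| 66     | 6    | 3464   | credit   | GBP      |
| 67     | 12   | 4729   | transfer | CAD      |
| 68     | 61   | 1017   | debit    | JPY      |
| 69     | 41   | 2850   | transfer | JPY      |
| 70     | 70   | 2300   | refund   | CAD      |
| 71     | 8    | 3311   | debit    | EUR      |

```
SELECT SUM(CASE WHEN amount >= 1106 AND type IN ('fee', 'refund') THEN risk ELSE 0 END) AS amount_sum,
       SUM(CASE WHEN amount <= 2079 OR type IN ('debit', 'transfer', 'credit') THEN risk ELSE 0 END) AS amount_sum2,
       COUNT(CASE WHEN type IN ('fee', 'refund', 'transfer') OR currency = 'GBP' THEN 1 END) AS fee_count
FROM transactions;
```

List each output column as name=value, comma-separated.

amount_sum=172, amount_sum2=306, fee_count=8

[amount_sum: amount >= 1106 AND type IN ('fee', 'refund')]
txn_id=60: ✗
txn_id=61: ✓ → 11
txn_id=62: ✓ → 13
txn_id=63: ✗
txn_id=64: ✓ → 78
txn_id=65: ✗
txn_id=66: ✗
txn_id=67: ✗
txn_id=68: ✗
txn_id=69: ✗
txn_id=70: ✓ → 70
txn_id=71: ✗
amount_sum = 11 + 13 + 78 + 70 = 172
—
[amount_sum2: amount <= 2079 OR type IN ('debit', 'transfer', 'credit')]
txn_id=60: ✓ → 3
txn_id=61: ✓ → 11
txn_id=62: ✗
txn_id=63: ✓ → 72
txn_id=64: ✓ → 78
txn_id=65: ✓ → 14
txn_id=66: ✓ → 6
txn_id=67: ✓ → 12
txn_id=68: ✓ → 61
txn_id=69: ✓ → 41
txn_id=70: ✗
txn_id=71: ✓ → 8
amount_sum2 = 3 + 11 + 72 + 78 + 14 + 6 + 12 + 61 + 41 + 8 = 306
—
[fee_count: type IN ('fee', 'refund', 'transfer') OR currency = 'GBP']
txn_id=60: ✗
txn_id=61: ✓ → 1
txn_id=62: ✓ → 1
txn_id=63: ✗
txn_id=64: ✓ → 1
txn_id=65: ✓ → 1
txn_id=66: ✓ → 1
txn_id=67: ✓ → 1
txn_id=68: ✗
txn_id=69: ✓ → 1
txn_id=70: ✓ → 1
txn_id=71: ✗
fee_count = COUNT(1, 1, 1, 1, 1, 1, 1, 1) = 8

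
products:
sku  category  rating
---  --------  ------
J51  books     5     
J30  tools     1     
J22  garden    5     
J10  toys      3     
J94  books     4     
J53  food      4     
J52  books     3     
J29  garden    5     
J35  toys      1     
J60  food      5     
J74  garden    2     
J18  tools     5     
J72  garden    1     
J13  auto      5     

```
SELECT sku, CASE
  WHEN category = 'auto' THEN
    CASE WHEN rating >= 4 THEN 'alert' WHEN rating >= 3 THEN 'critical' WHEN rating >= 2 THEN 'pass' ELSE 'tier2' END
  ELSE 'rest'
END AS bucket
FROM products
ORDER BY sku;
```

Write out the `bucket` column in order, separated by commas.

sku=J10: category='toys' → outer ELSE → rest
sku=J13: category='auto' → inner[rating >= 4] → alert
sku=J18: category='tools' → outer ELSE → rest
sku=J22: category='garden' → outer ELSE → rest
sku=J29: category='garden' → outer ELSE → rest
sku=J30: category='tools' → outer ELSE → rest
sku=J35: category='toys' → outer ELSE → rest
sku=J51: category='books' → outer ELSE → rest
sku=J52: category='books' → outer ELSE → rest
sku=J53: category='food' → outer ELSE → rest
sku=J60: category='food' → outer ELSE → rest
sku=J72: category='garden' → outer ELSE → rest
sku=J74: category='garden' → outer ELSE → rest
sku=J94: category='books' → outer ELSE → rest

rest, alert, rest, rest, rest, rest, rest, rest, rest, rest, rest, rest, rest, rest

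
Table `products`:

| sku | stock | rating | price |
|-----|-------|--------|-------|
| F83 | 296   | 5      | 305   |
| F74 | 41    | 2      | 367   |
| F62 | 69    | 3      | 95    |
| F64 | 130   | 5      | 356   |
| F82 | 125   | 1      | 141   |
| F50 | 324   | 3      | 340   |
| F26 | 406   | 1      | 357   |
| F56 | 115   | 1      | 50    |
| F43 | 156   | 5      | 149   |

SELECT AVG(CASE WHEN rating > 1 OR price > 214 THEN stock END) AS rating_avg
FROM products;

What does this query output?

203.1428571429

sku=F83: ✓ → 296
sku=F74: ✓ → 41
sku=F62: ✓ → 69
sku=F64: ✓ → 130
sku=F82: ✗
sku=F50: ✓ → 324
sku=F26: ✓ → 406
sku=F56: ✗
sku=F43: ✓ → 156
rating_avg = (296 + 41 + 69 + 130 + 324 + 406 + 156) / 7 = 203.1428571429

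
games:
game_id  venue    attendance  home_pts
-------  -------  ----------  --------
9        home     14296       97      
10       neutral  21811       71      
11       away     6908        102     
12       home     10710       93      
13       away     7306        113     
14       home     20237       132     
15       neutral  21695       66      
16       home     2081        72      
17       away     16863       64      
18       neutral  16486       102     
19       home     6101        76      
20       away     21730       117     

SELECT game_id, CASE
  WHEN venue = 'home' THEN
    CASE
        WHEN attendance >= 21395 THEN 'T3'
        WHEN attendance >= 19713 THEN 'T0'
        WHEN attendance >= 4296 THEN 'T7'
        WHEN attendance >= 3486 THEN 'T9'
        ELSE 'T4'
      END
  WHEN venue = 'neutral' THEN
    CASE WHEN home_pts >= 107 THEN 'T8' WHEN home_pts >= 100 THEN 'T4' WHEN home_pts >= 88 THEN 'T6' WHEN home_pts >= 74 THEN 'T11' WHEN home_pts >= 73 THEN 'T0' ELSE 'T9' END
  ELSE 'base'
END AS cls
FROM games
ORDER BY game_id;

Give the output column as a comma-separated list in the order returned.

game_id=9: venue='home' → inner[attendance >= 4296] → T7
game_id=10: venue='neutral' → inner[ELSE] → T9
game_id=11: venue='away' → outer ELSE → base
game_id=12: venue='home' → inner[attendance >= 4296] → T7
game_id=13: venue='away' → outer ELSE → base
game_id=14: venue='home' → inner[attendance >= 19713] → T0
game_id=15: venue='neutral' → inner[ELSE] → T9
game_id=16: venue='home' → inner[ELSE] → T4
game_id=17: venue='away' → outer ELSE → base
game_id=18: venue='neutral' → inner[home_pts >= 100] → T4
game_id=19: venue='home' → inner[attendance >= 4296] → T7
game_id=20: venue='away' → outer ELSE → base

T7, T9, base, T7, base, T0, T9, T4, base, T4, T7, base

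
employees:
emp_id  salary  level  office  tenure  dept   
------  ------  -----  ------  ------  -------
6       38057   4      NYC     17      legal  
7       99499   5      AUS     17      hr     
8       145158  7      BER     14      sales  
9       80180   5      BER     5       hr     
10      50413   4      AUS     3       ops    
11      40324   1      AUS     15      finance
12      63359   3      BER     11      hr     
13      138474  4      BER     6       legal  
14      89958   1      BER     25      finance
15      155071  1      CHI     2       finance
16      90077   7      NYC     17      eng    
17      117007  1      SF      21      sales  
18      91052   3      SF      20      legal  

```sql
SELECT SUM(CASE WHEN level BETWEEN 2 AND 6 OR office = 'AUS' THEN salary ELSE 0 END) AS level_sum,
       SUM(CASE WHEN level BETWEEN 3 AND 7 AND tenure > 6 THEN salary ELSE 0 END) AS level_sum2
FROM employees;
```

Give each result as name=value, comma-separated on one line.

level_sum=601358, level_sum2=527202

[level_sum: level BETWEEN 2 AND 6 OR office = 'AUS']
emp_id=6: ✓ → 38057
emp_id=7: ✓ → 99499
emp_id=8: ✗
emp_id=9: ✓ → 80180
emp_id=10: ✓ → 50413
emp_id=11: ✓ → 40324
emp_id=12: ✓ → 63359
emp_id=13: ✓ → 138474
emp_id=14: ✗
emp_id=15: ✗
emp_id=16: ✗
emp_id=17: ✗
emp_id=18: ✓ → 91052
level_sum = 38057 + 99499 + 80180 + 50413 + 40324 + 63359 + 138474 + 91052 = 601358
—
[level_sum2: level BETWEEN 3 AND 7 AND tenure > 6]
emp_id=6: ✓ → 38057
emp_id=7: ✓ → 99499
emp_id=8: ✓ → 145158
emp_id=9: ✗
emp_id=10: ✗
emp_id=11: ✗
emp_id=12: ✓ → 63359
emp_id=13: ✗
emp_id=14: ✗
emp_id=15: ✗
emp_id=16: ✓ → 90077
emp_id=17: ✗
emp_id=18: ✓ → 91052
level_sum2 = 38057 + 99499 + 145158 + 63359 + 90077 + 91052 = 527202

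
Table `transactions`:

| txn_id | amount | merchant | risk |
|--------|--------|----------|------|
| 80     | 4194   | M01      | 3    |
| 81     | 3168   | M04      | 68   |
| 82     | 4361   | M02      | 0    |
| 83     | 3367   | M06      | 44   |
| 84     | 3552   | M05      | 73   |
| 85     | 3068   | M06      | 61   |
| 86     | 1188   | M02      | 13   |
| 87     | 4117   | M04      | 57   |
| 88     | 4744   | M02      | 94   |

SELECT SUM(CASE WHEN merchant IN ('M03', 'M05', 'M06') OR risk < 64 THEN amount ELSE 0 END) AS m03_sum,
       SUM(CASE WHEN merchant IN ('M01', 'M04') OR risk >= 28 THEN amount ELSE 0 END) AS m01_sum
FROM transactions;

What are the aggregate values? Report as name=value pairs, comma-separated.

m03_sum=23847, m01_sum=26210

[m03_sum: merchant IN ('M03', 'M05', 'M06') OR risk < 64]
txn_id=80: ✓ → 4194
txn_id=81: ✗
txn_id=82: ✓ → 4361
txn_id=83: ✓ → 3367
txn_id=84: ✓ → 3552
txn_id=85: ✓ → 3068
txn_id=86: ✓ → 1188
txn_id=87: ✓ → 4117
txn_id=88: ✗
m03_sum = 4194 + 4361 + 3367 + 3552 + 3068 + 1188 + 4117 = 23847
—
[m01_sum: merchant IN ('M01', 'M04') OR risk >= 28]
txn_id=80: ✓ → 4194
txn_id=81: ✓ → 3168
txn_id=82: ✗
txn_id=83: ✓ → 3367
txn_id=84: ✓ → 3552
txn_id=85: ✓ → 3068
txn_id=86: ✗
txn_id=87: ✓ → 4117
txn_id=88: ✓ → 4744
m01_sum = 4194 + 3168 + 3367 + 3552 + 3068 + 4117 + 4744 = 26210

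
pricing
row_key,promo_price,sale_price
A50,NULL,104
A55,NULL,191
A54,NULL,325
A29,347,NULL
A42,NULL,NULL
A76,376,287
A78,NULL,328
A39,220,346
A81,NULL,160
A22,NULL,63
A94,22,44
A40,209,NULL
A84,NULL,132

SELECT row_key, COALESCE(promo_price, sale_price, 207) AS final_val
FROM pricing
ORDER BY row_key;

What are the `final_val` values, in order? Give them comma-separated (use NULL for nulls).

row_key=A22: promo_price=NULL, sale_price=63 → 63
row_key=A29: promo_price=347 → 347
row_key=A39: promo_price=220 → 220
row_key=A40: promo_price=209 → 209
row_key=A42: promo_price=NULL, sale_price=NULL, → literal 207 → 207
row_key=A50: promo_price=NULL, sale_price=104 → 104
row_key=A54: promo_price=NULL, sale_price=325 → 325
row_key=A55: promo_price=NULL, sale_price=191 → 191
row_key=A76: promo_price=376 → 376
row_key=A78: promo_price=NULL, sale_price=328 → 328
row_key=A81: promo_price=NULL, sale_price=160 → 160
row_key=A84: promo_price=NULL, sale_price=132 → 132
row_key=A94: promo_price=22 → 22

63, 347, 220, 209, 207, 104, 325, 191, 376, 328, 160, 132, 22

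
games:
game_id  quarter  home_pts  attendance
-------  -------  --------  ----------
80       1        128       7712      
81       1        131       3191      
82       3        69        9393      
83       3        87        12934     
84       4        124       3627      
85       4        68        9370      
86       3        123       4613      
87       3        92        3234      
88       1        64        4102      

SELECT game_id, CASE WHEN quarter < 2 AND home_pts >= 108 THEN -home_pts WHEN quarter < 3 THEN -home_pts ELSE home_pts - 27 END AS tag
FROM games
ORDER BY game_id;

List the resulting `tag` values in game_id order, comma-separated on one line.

game_id=80: quarter < 2 AND home_pts >= 108 → -128
game_id=81: quarter < 2 AND home_pts >= 108 → -131
game_id=82: ELSE → 42
game_id=83: ELSE → 60
game_id=84: ELSE → 97
game_id=85: ELSE → 41
game_id=86: ELSE → 96
game_id=87: ELSE → 65
game_id=88: quarter < 3 → -64

-128, -131, 42, 60, 97, 41, 96, 65, -64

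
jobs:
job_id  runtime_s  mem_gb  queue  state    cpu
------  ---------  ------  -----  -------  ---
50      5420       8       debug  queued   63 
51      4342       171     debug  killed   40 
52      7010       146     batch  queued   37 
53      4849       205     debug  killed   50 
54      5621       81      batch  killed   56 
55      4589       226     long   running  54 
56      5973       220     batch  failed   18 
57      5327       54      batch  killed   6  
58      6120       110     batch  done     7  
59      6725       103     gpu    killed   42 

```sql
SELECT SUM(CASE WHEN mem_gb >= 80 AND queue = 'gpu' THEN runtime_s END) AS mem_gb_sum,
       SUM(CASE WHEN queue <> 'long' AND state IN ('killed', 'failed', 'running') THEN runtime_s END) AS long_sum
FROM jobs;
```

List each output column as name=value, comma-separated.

mem_gb_sum=6725, long_sum=32837

[mem_gb_sum: mem_gb >= 80 AND queue = 'gpu']
job_id=50: ✗
job_id=51: ✗
job_id=52: ✗
job_id=53: ✗
job_id=54: ✗
job_id=55: ✗
job_id=56: ✗
job_id=57: ✗
job_id=58: ✗
job_id=59: ✓ → 6725
mem_gb_sum = 6725
—
[long_sum: queue <> 'long' AND state IN ('killed', 'failed', 'running')]
job_id=50: ✗
job_id=51: ✓ → 4342
job_id=52: ✗
job_id=53: ✓ → 4849
job_id=54: ✓ → 5621
job_id=55: ✗
job_id=56: ✓ → 5973
job_id=57: ✓ → 5327
job_id=58: ✗
job_id=59: ✓ → 6725
long_sum = 4342 + 4849 + 5621 + 5973 + 5327 + 6725 = 32837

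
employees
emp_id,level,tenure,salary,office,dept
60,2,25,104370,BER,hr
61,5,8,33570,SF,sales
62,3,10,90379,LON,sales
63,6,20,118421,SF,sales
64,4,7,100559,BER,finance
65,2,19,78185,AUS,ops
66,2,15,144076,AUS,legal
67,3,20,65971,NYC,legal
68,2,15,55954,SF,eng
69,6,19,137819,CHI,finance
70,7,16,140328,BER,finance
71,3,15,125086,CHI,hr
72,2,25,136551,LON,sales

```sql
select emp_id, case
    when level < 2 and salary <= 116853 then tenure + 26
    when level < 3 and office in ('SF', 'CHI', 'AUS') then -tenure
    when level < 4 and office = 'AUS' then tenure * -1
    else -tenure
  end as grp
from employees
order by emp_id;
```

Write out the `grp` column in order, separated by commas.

emp_id=60: ELSE → -25
emp_id=61: ELSE → -8
emp_id=62: ELSE → -10
emp_id=63: ELSE → -20
emp_id=64: ELSE → -7
emp_id=65: level < 3 and office in ('SF', 'CHI', 'AUS') → -19
emp_id=66: level < 3 and office in ('SF', 'CHI', 'AUS') → -15
emp_id=67: ELSE → -20
emp_id=68: level < 3 and office in ('SF', 'CHI', 'AUS') → -15
emp_id=69: ELSE → -19
emp_id=70: ELSE → -16
emp_id=71: ELSE → -15
emp_id=72: ELSE → -25

-25, -8, -10, -20, -7, -19, -15, -20, -15, -19, -16, -15, -25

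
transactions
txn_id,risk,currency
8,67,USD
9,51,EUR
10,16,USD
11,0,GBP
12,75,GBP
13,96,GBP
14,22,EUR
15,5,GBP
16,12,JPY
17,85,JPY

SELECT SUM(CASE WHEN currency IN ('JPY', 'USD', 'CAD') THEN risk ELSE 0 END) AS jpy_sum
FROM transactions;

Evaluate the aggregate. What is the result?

180

txn_id=8: ✓ → 67
txn_id=9: ✗
txn_id=10: ✓ → 16
txn_id=11: ✗
txn_id=12: ✗
txn_id=13: ✗
txn_id=14: ✗
txn_id=15: ✗
txn_id=16: ✓ → 12
txn_id=17: ✓ → 85
jpy_sum = 67 + 16 + 12 + 85 = 180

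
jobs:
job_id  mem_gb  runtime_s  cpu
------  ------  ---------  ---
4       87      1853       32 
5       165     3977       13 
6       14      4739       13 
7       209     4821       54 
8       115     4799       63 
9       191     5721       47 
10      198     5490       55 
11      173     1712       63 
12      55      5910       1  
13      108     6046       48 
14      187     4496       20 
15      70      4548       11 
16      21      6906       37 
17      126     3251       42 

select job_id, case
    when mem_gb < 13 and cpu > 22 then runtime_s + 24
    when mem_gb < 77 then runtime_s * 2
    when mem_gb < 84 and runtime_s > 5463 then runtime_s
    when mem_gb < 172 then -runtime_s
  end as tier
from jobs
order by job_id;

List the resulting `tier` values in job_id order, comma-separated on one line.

-1853, -3977, 9478, NULL, -4799, NULL, NULL, NULL, 11820, -6046, NULL, 9096, 13812, -3251

job_id=4: mem_gb < 172 → -1853
job_id=5: mem_gb < 172 → -3977
job_id=6: mem_gb < 77 → 9478
job_id=7: (no match → NULL) → NULL
job_id=8: mem_gb < 172 → -4799
job_id=9: (no match → NULL) → NULL
job_id=10: (no match → NULL) → NULL
job_id=11: (no match → NULL) → NULL
job_id=12: mem_gb < 77 → 11820
job_id=13: mem_gb < 172 → -6046
job_id=14: (no match → NULL) → NULL
job_id=15: mem_gb < 77 → 9096
job_id=16: mem_gb < 77 → 13812
job_id=17: mem_gb < 172 → -3251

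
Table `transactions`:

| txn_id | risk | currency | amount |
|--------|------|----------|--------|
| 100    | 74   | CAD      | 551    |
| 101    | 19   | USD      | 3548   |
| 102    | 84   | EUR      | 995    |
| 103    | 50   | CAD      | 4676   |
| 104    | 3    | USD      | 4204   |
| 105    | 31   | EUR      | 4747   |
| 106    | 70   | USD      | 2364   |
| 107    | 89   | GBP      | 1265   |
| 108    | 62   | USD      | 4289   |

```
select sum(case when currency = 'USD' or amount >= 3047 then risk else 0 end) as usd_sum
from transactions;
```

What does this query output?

235

txn_id=100: ✗
txn_id=101: ✓ → 19
txn_id=102: ✗
txn_id=103: ✓ → 50
txn_id=104: ✓ → 3
txn_id=105: ✓ → 31
txn_id=106: ✓ → 70
txn_id=107: ✗
txn_id=108: ✓ → 62
usd_sum = 19 + 50 + 3 + 31 + 70 + 62 = 235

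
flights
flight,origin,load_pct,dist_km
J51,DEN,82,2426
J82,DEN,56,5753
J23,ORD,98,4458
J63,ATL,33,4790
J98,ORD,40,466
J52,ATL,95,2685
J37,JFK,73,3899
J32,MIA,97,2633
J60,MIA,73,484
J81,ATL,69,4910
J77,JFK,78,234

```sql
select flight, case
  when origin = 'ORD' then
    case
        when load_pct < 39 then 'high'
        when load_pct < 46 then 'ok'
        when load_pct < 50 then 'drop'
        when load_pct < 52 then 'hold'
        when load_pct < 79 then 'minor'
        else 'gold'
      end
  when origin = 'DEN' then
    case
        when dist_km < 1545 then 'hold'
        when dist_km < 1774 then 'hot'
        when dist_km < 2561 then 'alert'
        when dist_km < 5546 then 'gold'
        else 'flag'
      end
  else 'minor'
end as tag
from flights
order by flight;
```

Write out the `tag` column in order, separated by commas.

flight=J23: origin='ORD' → inner[ELSE] → gold
flight=J32: origin='MIA' → outer ELSE → minor
flight=J37: origin='JFK' → outer ELSE → minor
flight=J51: origin='DEN' → inner[dist_km < 2561] → alert
flight=J52: origin='ATL' → outer ELSE → minor
flight=J60: origin='MIA' → outer ELSE → minor
flight=J63: origin='ATL' → outer ELSE → minor
flight=J77: origin='JFK' → outer ELSE → minor
flight=J81: origin='ATL' → outer ELSE → minor
flight=J82: origin='DEN' → inner[ELSE] → flag
flight=J98: origin='ORD' → inner[load_pct < 46] → ok

gold, minor, minor, alert, minor, minor, minor, minor, minor, flag, ok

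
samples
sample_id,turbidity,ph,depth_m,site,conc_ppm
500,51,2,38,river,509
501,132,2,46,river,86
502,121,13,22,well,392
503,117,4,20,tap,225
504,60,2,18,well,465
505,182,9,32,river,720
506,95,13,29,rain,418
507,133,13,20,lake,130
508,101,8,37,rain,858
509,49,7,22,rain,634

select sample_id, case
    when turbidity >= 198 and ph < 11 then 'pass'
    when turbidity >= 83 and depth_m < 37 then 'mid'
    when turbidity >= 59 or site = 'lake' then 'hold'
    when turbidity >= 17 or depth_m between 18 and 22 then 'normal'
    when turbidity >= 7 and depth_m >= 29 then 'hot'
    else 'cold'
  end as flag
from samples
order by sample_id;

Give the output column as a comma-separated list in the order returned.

normal, hold, mid, mid, hold, mid, mid, mid, hold, normal

sample_id=500: turbidity >= 17 or depth_m between 18 and 22 → normal
sample_id=501: turbidity >= 59 or site = 'lake' → hold
sample_id=502: turbidity >= 83 and depth_m < 37 → mid
sample_id=503: turbidity >= 83 and depth_m < 37 → mid
sample_id=504: turbidity >= 59 or site = 'lake' → hold
sample_id=505: turbidity >= 83 and depth_m < 37 → mid
sample_id=506: turbidity >= 83 and depth_m < 37 → mid
sample_id=507: turbidity >= 83 and depth_m < 37 → mid
sample_id=508: turbidity >= 59 or site = 'lake' → hold
sample_id=509: turbidity >= 17 or depth_m between 18 and 22 → normal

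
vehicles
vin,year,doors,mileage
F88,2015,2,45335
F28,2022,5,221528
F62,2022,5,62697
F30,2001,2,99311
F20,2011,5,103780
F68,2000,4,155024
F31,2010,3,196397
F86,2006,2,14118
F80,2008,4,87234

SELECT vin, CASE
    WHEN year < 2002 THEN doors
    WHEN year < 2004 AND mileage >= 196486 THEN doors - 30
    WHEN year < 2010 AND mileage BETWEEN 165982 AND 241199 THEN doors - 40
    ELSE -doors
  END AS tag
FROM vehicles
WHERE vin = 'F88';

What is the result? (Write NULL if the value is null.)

vin = F88: year=2015, doors=2, mileage=45335.
year < 2002 → false
year < 2004 AND mileage >= 196486 → false
year < 2010 AND mileage BETWEEN 165982 AND 241199 → false
No prior WHEN matched → ELSE → -2

-2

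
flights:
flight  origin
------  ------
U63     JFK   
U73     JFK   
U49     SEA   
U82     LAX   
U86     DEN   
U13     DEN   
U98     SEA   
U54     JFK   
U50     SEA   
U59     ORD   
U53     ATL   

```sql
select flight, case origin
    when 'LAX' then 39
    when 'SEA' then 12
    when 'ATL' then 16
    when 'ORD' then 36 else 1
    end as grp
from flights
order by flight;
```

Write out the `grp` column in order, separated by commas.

1, 12, 12, 16, 1, 36, 1, 1, 39, 1, 12

flight=U13: ELSE → 1
flight=U49: origin='SEA' → 12
flight=U50: origin='SEA' → 12
flight=U53: origin='ATL' → 16
flight=U54: ELSE → 1
flight=U59: origin='ORD' → 36
flight=U63: ELSE → 1
flight=U73: ELSE → 1
flight=U82: origin='LAX' → 39
flight=U86: ELSE → 1
flight=U98: origin='SEA' → 12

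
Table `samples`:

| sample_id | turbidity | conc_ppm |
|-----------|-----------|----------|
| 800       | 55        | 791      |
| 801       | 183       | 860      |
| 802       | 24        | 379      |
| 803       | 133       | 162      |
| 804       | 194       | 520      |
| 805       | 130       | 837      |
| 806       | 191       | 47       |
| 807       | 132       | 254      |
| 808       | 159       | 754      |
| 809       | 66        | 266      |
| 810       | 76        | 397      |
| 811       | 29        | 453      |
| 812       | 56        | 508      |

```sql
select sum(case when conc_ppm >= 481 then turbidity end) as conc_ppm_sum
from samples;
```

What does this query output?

777

sample_id=800: ✓ → 55
sample_id=801: ✓ → 183
sample_id=802: ✗
sample_id=803: ✗
sample_id=804: ✓ → 194
sample_id=805: ✓ → 130
sample_id=806: ✗
sample_id=807: ✗
sample_id=808: ✓ → 159
sample_id=809: ✗
sample_id=810: ✗
sample_id=811: ✗
sample_id=812: ✓ → 56
conc_ppm_sum = 55 + 183 + 194 + 130 + 159 + 56 = 777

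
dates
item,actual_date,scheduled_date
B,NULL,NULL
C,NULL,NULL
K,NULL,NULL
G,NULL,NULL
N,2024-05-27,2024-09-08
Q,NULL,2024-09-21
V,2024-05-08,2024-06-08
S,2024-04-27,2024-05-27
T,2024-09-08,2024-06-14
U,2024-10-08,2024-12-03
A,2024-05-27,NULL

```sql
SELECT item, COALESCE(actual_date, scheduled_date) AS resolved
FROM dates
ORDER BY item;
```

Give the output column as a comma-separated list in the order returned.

item=A: actual_date=2024-05-27 → 2024-05-27
item=B: actual_date=NULL, scheduled_date=NULL (all NULL) → NULL
item=C: actual_date=NULL, scheduled_date=NULL (all NULL) → NULL
item=G: actual_date=NULL, scheduled_date=NULL (all NULL) → NULL
item=K: actual_date=NULL, scheduled_date=NULL (all NULL) → NULL
item=N: actual_date=2024-05-27 → 2024-05-27
item=Q: actual_date=NULL, scheduled_date=2024-09-21 → 2024-09-21
item=S: actual_date=2024-04-27 → 2024-04-27
item=T: actual_date=2024-09-08 → 2024-09-08
item=U: actual_date=2024-10-08 → 2024-10-08
item=V: actual_date=2024-05-08 → 2024-05-08

2024-05-27, NULL, NULL, NULL, NULL, 2024-05-27, 2024-09-21, 2024-04-27, 2024-09-08, 2024-10-08, 2024-05-08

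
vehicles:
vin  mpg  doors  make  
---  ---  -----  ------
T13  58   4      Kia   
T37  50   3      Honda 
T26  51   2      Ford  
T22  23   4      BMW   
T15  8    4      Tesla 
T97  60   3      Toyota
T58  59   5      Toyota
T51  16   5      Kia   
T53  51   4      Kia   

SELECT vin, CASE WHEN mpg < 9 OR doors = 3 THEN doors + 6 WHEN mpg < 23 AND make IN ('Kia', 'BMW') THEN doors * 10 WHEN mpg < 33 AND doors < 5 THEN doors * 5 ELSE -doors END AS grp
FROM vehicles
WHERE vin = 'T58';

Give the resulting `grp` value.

-5

vin = T58: mpg=59, doors=5, make=Toyota.
mpg < 9 OR doors = 3 → false
mpg < 23 AND make IN ('Kia', 'BMW') → false
mpg < 33 AND doors < 5 → false
No prior WHEN matched → ELSE → -5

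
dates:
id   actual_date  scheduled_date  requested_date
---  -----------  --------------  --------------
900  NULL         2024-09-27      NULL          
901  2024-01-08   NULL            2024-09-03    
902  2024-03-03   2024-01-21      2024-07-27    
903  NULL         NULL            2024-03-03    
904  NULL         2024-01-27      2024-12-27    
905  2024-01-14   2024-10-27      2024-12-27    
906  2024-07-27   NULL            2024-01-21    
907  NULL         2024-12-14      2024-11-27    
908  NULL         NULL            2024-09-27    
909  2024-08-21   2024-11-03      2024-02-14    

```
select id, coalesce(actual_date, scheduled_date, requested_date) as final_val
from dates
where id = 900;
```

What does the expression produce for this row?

id = 900: actual_date=NULL, scheduled_date=2024-09-27, requested_date=NULL.
actual_date=NULL, scheduled_date=2024-09-27 → 2024-09-27

2024-09-27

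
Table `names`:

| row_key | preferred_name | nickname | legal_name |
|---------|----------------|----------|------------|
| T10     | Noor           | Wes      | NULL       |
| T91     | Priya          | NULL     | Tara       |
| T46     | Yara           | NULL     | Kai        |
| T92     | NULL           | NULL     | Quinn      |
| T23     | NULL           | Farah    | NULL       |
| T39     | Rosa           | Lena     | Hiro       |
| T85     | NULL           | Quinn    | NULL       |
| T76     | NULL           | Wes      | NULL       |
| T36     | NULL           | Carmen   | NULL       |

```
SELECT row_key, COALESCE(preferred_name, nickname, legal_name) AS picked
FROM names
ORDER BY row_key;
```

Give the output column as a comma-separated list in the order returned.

row_key=T10: preferred_name=Noor → Noor
row_key=T23: preferred_name=NULL, nickname=Farah → Farah
row_key=T36: preferred_name=NULL, nickname=Carmen → Carmen
row_key=T39: preferred_name=Rosa → Rosa
row_key=T46: preferred_name=Yara → Yara
row_key=T76: preferred_name=NULL, nickname=Wes → Wes
row_key=T85: preferred_name=NULL, nickname=Quinn → Quinn
row_key=T91: preferred_name=Priya → Priya
row_key=T92: preferred_name=NULL, nickname=NULL, legal_name=Quinn → Quinn

Noor, Farah, Carmen, Rosa, Yara, Wes, Quinn, Priya, Quinn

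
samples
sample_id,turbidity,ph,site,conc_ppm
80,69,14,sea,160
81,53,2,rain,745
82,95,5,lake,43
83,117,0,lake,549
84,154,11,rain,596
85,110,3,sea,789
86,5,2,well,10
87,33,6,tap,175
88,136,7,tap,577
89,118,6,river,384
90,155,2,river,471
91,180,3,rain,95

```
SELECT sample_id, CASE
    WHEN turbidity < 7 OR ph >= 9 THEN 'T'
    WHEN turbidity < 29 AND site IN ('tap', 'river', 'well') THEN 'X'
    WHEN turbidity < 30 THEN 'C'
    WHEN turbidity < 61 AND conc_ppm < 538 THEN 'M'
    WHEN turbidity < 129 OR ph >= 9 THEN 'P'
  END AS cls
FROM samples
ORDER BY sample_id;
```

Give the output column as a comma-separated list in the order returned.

sample_id=80: turbidity < 7 OR ph >= 9 → T
sample_id=81: turbidity < 129 OR ph >= 9 → P
sample_id=82: turbidity < 129 OR ph >= 9 → P
sample_id=83: turbidity < 129 OR ph >= 9 → P
sample_id=84: turbidity < 7 OR ph >= 9 → T
sample_id=85: turbidity < 129 OR ph >= 9 → P
sample_id=86: turbidity < 7 OR ph >= 9 → T
sample_id=87: turbidity < 61 AND conc_ppm < 538 → M
sample_id=88: (no match → NULL) → NULL
sample_id=89: turbidity < 129 OR ph >= 9 → P
sample_id=90: (no match → NULL) → NULL
sample_id=91: (no match → NULL) → NULL

T, P, P, P, T, P, T, M, NULL, P, NULL, NULL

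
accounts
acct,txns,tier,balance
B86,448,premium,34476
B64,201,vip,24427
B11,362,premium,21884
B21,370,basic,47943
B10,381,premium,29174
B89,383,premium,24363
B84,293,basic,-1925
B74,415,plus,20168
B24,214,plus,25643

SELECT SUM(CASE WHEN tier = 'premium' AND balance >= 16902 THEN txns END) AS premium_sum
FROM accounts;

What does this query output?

acct=B86: ✓ → 448
acct=B64: ✗
acct=B11: ✓ → 362
acct=B21: ✗
acct=B10: ✓ → 381
acct=B89: ✓ → 383
acct=B84: ✗
acct=B74: ✗
acct=B24: ✗
premium_sum = 448 + 362 + 381 + 383 = 1574

1574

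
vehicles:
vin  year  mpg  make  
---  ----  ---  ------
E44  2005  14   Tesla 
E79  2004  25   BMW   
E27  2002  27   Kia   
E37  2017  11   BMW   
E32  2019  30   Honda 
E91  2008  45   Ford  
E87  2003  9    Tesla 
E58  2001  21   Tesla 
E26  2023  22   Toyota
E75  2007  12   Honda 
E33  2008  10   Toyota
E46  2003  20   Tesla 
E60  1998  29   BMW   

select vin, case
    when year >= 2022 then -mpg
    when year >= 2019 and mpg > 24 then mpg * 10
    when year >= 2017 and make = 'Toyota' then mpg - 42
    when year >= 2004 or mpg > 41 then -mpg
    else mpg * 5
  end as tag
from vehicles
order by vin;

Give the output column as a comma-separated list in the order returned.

-22, 135, 300, -10, -11, -14, 100, 105, 145, -12, -25, 45, -45

vin=E26: year >= 2022 → -22
vin=E27: ELSE → 135
vin=E32: year >= 2019 and mpg > 24 → 300
vin=E33: year >= 2004 or mpg > 41 → -10
vin=E37: year >= 2004 or mpg > 41 → -11
vin=E44: year >= 2004 or mpg > 41 → -14
vin=E46: ELSE → 100
vin=E58: ELSE → 105
vin=E60: ELSE → 145
vin=E75: year >= 2004 or mpg > 41 → -12
vin=E79: year >= 2004 or mpg > 41 → -25
vin=E87: ELSE → 45
vin=E91: year >= 2004 or mpg > 41 → -45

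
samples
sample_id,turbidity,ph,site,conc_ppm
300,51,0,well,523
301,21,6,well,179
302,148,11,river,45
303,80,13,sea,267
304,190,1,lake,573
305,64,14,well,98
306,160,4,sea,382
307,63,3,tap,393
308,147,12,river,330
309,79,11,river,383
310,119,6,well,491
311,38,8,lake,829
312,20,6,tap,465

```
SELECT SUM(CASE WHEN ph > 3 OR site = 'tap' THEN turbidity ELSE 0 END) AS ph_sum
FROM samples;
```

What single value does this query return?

939

sample_id=300: ✗
sample_id=301: ✓ → 21
sample_id=302: ✓ → 148
sample_id=303: ✓ → 80
sample_id=304: ✗
sample_id=305: ✓ → 64
sample_id=306: ✓ → 160
sample_id=307: ✓ → 63
sample_id=308: ✓ → 147
sample_id=309: ✓ → 79
sample_id=310: ✓ → 119
sample_id=311: ✓ → 38
sample_id=312: ✓ → 20
ph_sum = 21 + 148 + 80 + 64 + 160 + 63 + 147 + 79 + 119 + 38 + 20 = 939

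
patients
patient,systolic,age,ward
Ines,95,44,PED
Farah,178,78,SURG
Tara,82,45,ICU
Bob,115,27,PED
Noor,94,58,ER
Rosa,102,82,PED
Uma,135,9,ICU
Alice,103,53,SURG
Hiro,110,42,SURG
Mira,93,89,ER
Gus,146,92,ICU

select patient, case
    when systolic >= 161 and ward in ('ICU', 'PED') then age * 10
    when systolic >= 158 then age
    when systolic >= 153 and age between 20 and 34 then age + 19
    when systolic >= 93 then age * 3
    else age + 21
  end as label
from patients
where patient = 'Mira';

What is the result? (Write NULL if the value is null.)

patient = Mira: systolic=93, age=89, ward=ER.
systolic >= 161 and ward in ('ICU', 'PED') → false
systolic >= 158 → false
systolic >= 153 and age between 20 and 34 → false
systolic >= 93 → true → 267

267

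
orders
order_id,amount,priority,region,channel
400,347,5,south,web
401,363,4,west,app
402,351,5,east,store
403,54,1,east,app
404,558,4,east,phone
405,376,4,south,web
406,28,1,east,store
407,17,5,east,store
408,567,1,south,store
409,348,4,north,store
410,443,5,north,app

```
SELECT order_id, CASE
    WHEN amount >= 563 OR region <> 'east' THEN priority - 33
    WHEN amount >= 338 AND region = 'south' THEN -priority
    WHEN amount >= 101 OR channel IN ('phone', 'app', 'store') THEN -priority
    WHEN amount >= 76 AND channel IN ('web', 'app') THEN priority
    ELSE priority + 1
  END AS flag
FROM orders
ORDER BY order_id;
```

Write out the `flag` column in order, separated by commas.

-28, -29, -5, -1, -4, -29, -1, -5, -32, -29, -28

order_id=400: amount >= 563 OR region <> 'east' → -28
order_id=401: amount >= 563 OR region <> 'east' → -29
order_id=402: amount >= 101 OR channel IN ('phone', 'app', 'store') → -5
order_id=403: amount >= 101 OR channel IN ('phone', 'app', 'store') → -1
order_id=404: amount >= 101 OR channel IN ('phone', 'app', 'store') → -4
order_id=405: amount >= 563 OR region <> 'east' → -29
order_id=406: amount >= 101 OR channel IN ('phone', 'app', 'store') → -1
order_id=407: amount >= 101 OR channel IN ('phone', 'app', 'store') → -5
order_id=408: amount >= 563 OR region <> 'east' → -32
order_id=409: amount >= 563 OR region <> 'east' → -29
order_id=410: amount >= 563 OR region <> 'east' → -28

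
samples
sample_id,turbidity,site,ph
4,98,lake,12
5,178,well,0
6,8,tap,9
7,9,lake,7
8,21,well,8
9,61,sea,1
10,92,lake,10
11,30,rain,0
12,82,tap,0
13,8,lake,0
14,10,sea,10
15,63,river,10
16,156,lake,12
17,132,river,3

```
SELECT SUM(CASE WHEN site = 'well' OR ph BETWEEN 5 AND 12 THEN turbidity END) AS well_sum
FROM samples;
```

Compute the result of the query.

635

sample_id=4: ✓ → 98
sample_id=5: ✓ → 178
sample_id=6: ✓ → 8
sample_id=7: ✓ → 9
sample_id=8: ✓ → 21
sample_id=9: ✗
sample_id=10: ✓ → 92
sample_id=11: ✗
sample_id=12: ✗
sample_id=13: ✗
sample_id=14: ✓ → 10
sample_id=15: ✓ → 63
sample_id=16: ✓ → 156
sample_id=17: ✗
well_sum = 98 + 178 + 8 + 9 + 21 + 92 + 10 + 63 + 156 = 635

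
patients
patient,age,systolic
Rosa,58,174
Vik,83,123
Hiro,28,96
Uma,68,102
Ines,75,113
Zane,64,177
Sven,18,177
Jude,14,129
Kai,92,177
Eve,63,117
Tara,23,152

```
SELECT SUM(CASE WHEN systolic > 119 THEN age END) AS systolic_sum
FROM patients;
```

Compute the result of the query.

352

patient=Rosa: ✓ → 58
patient=Vik: ✓ → 83
patient=Hiro: ✗
patient=Uma: ✗
patient=Ines: ✗
patient=Zane: ✓ → 64
patient=Sven: ✓ → 18
patient=Jude: ✓ → 14
patient=Kai: ✓ → 92
patient=Eve: ✗
patient=Tara: ✓ → 23
systolic_sum = 58 + 83 + 64 + 18 + 14 + 92 + 23 = 352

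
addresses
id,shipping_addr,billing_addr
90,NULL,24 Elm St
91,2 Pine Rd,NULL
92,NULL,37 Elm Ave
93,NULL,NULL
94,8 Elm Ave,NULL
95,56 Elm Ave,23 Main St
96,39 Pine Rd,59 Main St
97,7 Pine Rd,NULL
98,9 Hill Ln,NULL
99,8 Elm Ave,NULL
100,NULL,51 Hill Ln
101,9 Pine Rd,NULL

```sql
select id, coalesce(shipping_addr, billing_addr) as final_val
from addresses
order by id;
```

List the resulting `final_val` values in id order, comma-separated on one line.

id=90: shipping_addr=NULL, billing_addr=24 Elm St → 24 Elm St
id=91: shipping_addr=2 Pine Rd → 2 Pine Rd
id=92: shipping_addr=NULL, billing_addr=37 Elm Ave → 37 Elm Ave
id=93: shipping_addr=NULL, billing_addr=NULL (all NULL) → NULL
id=94: shipping_addr=8 Elm Ave → 8 Elm Ave
id=95: shipping_addr=56 Elm Ave → 56 Elm Ave
id=96: shipping_addr=39 Pine Rd → 39 Pine Rd
id=97: shipping_addr=7 Pine Rd → 7 Pine Rd
id=98: shipping_addr=9 Hill Ln → 9 Hill Ln
id=99: shipping_addr=8 Elm Ave → 8 Elm Ave
id=100: shipping_addr=NULL, billing_addr=51 Hill Ln → 51 Hill Ln
id=101: shipping_addr=9 Pine Rd → 9 Pine Rd

24 Elm St, 2 Pine Rd, 37 Elm Ave, NULL, 8 Elm Ave, 56 Elm Ave, 39 Pine Rd, 7 Pine Rd, 9 Hill Ln, 8 Elm Ave, 51 Hill Ln, 9 Pine Rd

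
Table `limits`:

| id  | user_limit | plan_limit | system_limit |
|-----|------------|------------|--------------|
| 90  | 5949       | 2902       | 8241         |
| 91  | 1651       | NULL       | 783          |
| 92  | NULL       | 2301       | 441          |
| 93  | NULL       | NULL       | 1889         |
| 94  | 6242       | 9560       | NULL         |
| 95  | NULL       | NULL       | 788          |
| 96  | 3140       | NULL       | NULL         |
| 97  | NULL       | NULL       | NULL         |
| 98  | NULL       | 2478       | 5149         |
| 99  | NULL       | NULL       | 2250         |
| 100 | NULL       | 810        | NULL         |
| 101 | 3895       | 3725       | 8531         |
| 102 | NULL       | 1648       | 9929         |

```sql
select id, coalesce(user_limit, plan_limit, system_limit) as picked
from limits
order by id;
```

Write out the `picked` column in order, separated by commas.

id=90: user_limit=5949 → 5949
id=91: user_limit=1651 → 1651
id=92: user_limit=NULL, plan_limit=2301 → 2301
id=93: user_limit=NULL, plan_limit=NULL, system_limit=1889 → 1889
id=94: user_limit=6242 → 6242
id=95: user_limit=NULL, plan_limit=NULL, system_limit=788 → 788
id=96: user_limit=3140 → 3140
id=97: user_limit=NULL, plan_limit=NULL, system_limit=NULL (all NULL) → NULL
id=98: user_limit=NULL, plan_limit=2478 → 2478
id=99: user_limit=NULL, plan_limit=NULL, system_limit=2250 → 2250
id=100: user_limit=NULL, plan_limit=810 → 810
id=101: user_limit=3895 → 3895
id=102: user_limit=NULL, plan_limit=1648 → 1648

5949, 1651, 2301, 1889, 6242, 788, 3140, NULL, 2478, 2250, 810, 3895, 1648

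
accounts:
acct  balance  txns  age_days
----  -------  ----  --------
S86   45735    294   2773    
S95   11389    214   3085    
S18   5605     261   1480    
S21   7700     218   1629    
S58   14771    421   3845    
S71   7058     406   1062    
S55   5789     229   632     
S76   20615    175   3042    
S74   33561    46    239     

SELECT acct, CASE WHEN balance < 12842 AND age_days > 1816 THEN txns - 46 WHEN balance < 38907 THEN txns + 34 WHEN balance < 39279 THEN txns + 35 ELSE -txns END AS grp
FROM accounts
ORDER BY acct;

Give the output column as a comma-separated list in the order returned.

295, 252, 263, 455, 440, 80, 209, -294, 168

acct=S18: balance < 38907 → 295
acct=S21: balance < 38907 → 252
acct=S55: balance < 38907 → 263
acct=S58: balance < 38907 → 455
acct=S71: balance < 38907 → 440
acct=S74: balance < 38907 → 80
acct=S76: balance < 38907 → 209
acct=S86: ELSE → -294
acct=S95: balance < 12842 AND age_days > 1816 → 168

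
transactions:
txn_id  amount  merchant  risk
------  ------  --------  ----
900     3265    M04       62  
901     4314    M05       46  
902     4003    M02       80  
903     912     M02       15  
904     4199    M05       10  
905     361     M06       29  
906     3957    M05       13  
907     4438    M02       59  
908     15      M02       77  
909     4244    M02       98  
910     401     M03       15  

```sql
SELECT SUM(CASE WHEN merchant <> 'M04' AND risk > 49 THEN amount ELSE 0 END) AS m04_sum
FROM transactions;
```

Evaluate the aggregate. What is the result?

12700

txn_id=900: ✗
txn_id=901: ✗
txn_id=902: ✓ → 4003
txn_id=903: ✗
txn_id=904: ✗
txn_id=905: ✗
txn_id=906: ✗
txn_id=907: ✓ → 4438
txn_id=908: ✓ → 15
txn_id=909: ✓ → 4244
txn_id=910: ✗
m04_sum = 4003 + 4438 + 15 + 4244 = 12700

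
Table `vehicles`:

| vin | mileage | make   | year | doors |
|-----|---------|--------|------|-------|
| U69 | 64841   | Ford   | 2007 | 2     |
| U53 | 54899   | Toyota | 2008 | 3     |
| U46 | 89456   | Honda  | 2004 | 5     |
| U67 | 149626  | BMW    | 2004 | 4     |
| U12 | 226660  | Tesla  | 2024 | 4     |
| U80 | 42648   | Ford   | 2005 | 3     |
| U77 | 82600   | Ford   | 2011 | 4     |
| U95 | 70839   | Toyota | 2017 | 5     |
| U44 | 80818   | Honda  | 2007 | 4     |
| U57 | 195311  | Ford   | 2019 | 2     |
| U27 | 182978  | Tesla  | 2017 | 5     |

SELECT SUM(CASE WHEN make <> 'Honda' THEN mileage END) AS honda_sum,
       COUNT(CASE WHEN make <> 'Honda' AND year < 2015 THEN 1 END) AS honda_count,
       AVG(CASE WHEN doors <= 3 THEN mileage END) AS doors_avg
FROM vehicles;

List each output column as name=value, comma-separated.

[honda_sum: make <> 'Honda']
vin=U69: ✓ → 64841
vin=U53: ✓ → 54899
vin=U46: ✗
vin=U67: ✓ → 149626
vin=U12: ✓ → 226660
vin=U80: ✓ → 42648
vin=U77: ✓ → 82600
vin=U95: ✓ → 70839
vin=U44: ✗
vin=U57: ✓ → 195311
vin=U27: ✓ → 182978
honda_sum = 64841 + 54899 + 149626 + 226660 + 42648 + 82600 + 70839 + 195311 + 182978 = 1070402
—
[honda_count: make <> 'Honda' AND year < 2015]
vin=U69: ✓ → 1
vin=U53: ✓ → 1
vin=U46: ✗
vin=U67: ✓ → 1
vin=U12: ✗
vin=U80: ✓ → 1
vin=U77: ✓ → 1
vin=U95: ✗
vin=U44: ✗
vin=U57: ✗
vin=U27: ✗
honda_count = COUNT(1, 1, 1, 1, 1) = 5
—
[doors_avg: doors <= 3]
vin=U69: ✓ → 64841
vin=U53: ✓ → 54899
vin=U46: ✗
vin=U67: ✗
vin=U12: ✗
vin=U80: ✓ → 42648
vin=U77: ✗
vin=U95: ✗
vin=U44: ✗
vin=U57: ✓ → 195311
vin=U27: ✗
doors_avg = (64841 + 54899 + 42648 + 195311) / 4 = 89424.75

honda_sum=1070402, honda_count=5, doors_avg=89424.75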